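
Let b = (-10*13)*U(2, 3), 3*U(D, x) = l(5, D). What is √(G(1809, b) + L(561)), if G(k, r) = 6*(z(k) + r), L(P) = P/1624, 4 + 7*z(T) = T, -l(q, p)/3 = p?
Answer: 3*√227655974/812 ≈ 55.745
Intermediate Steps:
l(q, p) = -3*p
z(T) = -4/7 + T/7
U(D, x) = -D (U(D, x) = (-3*D)/3 = -D)
L(P) = P/1624 (L(P) = P*(1/1624) = P/1624)
b = 260 (b = (-10*13)*(-1*2) = -130*(-2) = 260)
G(k, r) = -24/7 + 6*r + 6*k/7 (G(k, r) = 6*((-4/7 + k/7) + r) = 6*(-4/7 + r + k/7) = -24/7 + 6*r + 6*k/7)
√(G(1809, b) + L(561)) = √((-24/7 + 6*260 + (6/7)*1809) + (1/1624)*561) = √((-24/7 + 1560 + 10854/7) + 561/1624) = √(21750/7 + 561/1624) = √(5046561/1624) = 3*√227655974/812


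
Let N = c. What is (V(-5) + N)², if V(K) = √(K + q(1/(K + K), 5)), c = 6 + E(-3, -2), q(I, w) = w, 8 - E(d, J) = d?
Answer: 289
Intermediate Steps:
E(d, J) = 8 - d
c = 17 (c = 6 + (8 - 1*(-3)) = 6 + (8 + 3) = 6 + 11 = 17)
V(K) = √(5 + K) (V(K) = √(K + 5) = √(5 + K))
N = 17
(V(-5) + N)² = (√(5 - 5) + 17)² = (√0 + 17)² = (0 + 17)² = 17² = 289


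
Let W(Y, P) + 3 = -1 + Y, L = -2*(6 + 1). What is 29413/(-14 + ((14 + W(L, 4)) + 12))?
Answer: -29413/6 ≈ -4902.2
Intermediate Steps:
L = -14 (L = -2*7 = -14)
W(Y, P) = -4 + Y (W(Y, P) = -3 + (-1 + Y) = -4 + Y)
29413/(-14 + ((14 + W(L, 4)) + 12)) = 29413/(-14 + ((14 + (-4 - 14)) + 12)) = 29413/(-14 + ((14 - 18) + 12)) = 29413/(-14 + (-4 + 12)) = 29413/(-14 + 8) = 29413/(-6) = 29413*(-1/6) = -29413/6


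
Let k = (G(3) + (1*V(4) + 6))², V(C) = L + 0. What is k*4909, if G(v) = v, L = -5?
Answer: 78544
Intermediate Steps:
V(C) = -5 (V(C) = -5 + 0 = -5)
k = 16 (k = (3 + (1*(-5) + 6))² = (3 + (-5 + 6))² = (3 + 1)² = 4² = 16)
k*4909 = 16*4909 = 78544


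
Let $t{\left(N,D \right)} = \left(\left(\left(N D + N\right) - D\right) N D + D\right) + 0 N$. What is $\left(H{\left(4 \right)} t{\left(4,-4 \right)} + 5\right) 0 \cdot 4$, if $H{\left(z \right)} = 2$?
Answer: $0$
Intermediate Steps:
$t{\left(N,D \right)} = D + D N \left(N - D + D N\right)$ ($t{\left(N,D \right)} = \left(\left(\left(D N + N\right) - D\right) N D + D\right) + 0 = \left(\left(\left(N + D N\right) - D\right) N D + D\right) + 0 = \left(\left(N - D + D N\right) N D + D\right) + 0 = \left(N \left(N - D + D N\right) D + D\right) + 0 = \left(D N \left(N - D + D N\right) + D\right) + 0 = \left(D + D N \left(N - D + D N\right)\right) + 0 = D + D N \left(N - D + D N\right)$)
$\left(H{\left(4 \right)} t{\left(4,-4 \right)} + 5\right) 0 \cdot 4 = \left(2 \left(- 4 \left(1 + 4^{2} - 4 \cdot 4^{2} - \left(-4\right) 4\right)\right) + 5\right) 0 \cdot 4 = \left(2 \left(- 4 \left(1 + 16 - 64 + 16\right)\right) + 5\right) 0 \cdot 4 = \left(2 \left(\left(-4\right) \left(-31\right)\right) + 5\right) 0 \cdot 4 = \left(2 \cdot 124 + 5\right) 0 \cdot 4 = \left(248 + 5\right) 0 \cdot 4 = 253 \cdot 0 \cdot 4 = 0 \cdot 4 = 0$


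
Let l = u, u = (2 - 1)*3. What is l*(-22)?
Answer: -66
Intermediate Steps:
u = 3 (u = 1*3 = 3)
l = 3
l*(-22) = 3*(-22) = -66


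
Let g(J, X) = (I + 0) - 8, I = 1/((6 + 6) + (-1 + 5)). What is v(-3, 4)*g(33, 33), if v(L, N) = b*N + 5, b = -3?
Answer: 889/16 ≈ 55.563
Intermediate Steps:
I = 1/16 (I = 1/(12 + 4) = 1/16 ≈ 0.062500)
g(J, X) = -127/16 (g(J, X) = (1/16 + 0) - 8 = 1/16 - 8 = -127/16)
v(L, N) = 5 - 3*N (v(L, N) = -3*N + 5 = 5 - 3*N)
v(-3, 4)*g(33, 33) = (5 - 3*4)*(-127/16) = (5 - 12)*(-127/16) = -7*(-127/16) = 889/16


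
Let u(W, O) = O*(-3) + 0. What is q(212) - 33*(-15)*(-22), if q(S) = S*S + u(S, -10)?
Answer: 34084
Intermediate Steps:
u(W, O) = -3*O (u(W, O) = -3*O + 0 = -3*O)
q(S) = 30 + S**2 (q(S) = S*S - 3*(-10) = S**2 + 30 = 30 + S**2)
q(212) - 33*(-15)*(-22) = (30 + 212**2) - 33*(-15)*(-22) = (30 + 44944) - (-495)*(-22) = 44974 - 1*10890 = 44974 - 10890 = 34084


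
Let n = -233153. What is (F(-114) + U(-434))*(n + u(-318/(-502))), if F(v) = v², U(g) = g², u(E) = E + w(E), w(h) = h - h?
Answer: -11783369521888/251 ≈ -4.6946e+10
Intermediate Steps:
w(h) = 0
u(E) = E (u(E) = E + 0 = E)
(F(-114) + U(-434))*(n + u(-318/(-502))) = ((-114)² + (-434)²)*(-233153 - 318/(-502)) = (12996 + 188356)*(-233153 - 318*(-1/502)) = 201352*(-233153 + 159/251) = 201352*(-58521244/251) = -11783369521888/251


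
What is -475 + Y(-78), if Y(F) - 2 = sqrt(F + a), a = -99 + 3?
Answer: -473 + I*sqrt(174) ≈ -473.0 + 13.191*I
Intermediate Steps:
a = -96
Y(F) = 2 + sqrt(-96 + F) (Y(F) = 2 + sqrt(F - 96) = 2 + sqrt(-96 + F))
-475 + Y(-78) = -475 + (2 + sqrt(-96 - 78)) = -475 + (2 + sqrt(-174)) = -475 + (2 + I*sqrt(174)) = -473 + I*sqrt(174)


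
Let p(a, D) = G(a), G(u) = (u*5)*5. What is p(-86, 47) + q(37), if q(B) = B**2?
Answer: -781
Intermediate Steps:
G(u) = 25*u (G(u) = (5*u)*5 = 25*u)
p(a, D) = 25*a
p(-86, 47) + q(37) = 25*(-86) + 37**2 = -2150 + 1369 = -781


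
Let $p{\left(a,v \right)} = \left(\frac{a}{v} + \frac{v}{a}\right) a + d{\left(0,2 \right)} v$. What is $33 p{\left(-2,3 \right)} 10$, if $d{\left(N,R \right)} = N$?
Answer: $1430$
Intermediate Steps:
$p{\left(a,v \right)} = a \left(\frac{a}{v} + \frac{v}{a}\right)$ ($p{\left(a,v \right)} = \left(\frac{a}{v} + \frac{v}{a}\right) a + 0 v = a \left(\frac{a}{v} + \frac{v}{a}\right) + 0 = a \left(\frac{a}{v} + \frac{v}{a}\right)$)
$33 p{\left(-2,3 \right)} 10 = 33 \left(3 + \frac{\left(-2\right)^{2}}{3}\right) 10 = 33 \left(3 + 4 \cdot \frac{1}{3}\right) 10 = 33 \left(3 + \frac{4}{3}\right) 10 = 33 \cdot \frac{13}{3} \cdot 10 = 143 \cdot 10 = 1430$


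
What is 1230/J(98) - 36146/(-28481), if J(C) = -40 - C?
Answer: -5007247/655063 ≈ -7.6439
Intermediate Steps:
1230/J(98) - 36146/(-28481) = 1230/(-40 - 1*98) - 36146/(-28481) = 1230/(-40 - 98) - 36146*(-1/28481) = 1230/(-138) + 36146/28481 = 1230*(-1/138) + 36146/28481 = -205/23 + 36146/28481 = -5007247/655063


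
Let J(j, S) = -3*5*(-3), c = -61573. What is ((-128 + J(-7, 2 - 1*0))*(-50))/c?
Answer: -4150/61573 ≈ -0.067400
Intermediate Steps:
J(j, S) = 45 (J(j, S) = -15*(-3) = 45)
((-128 + J(-7, 2 - 1*0))*(-50))/c = ((-128 + 45)*(-50))/(-61573) = -83*(-50)*(-1/61573) = 4150*(-1/61573) = -4150/61573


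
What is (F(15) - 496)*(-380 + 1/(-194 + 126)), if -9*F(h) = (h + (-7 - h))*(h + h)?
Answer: 18321269/102 ≈ 1.7962e+5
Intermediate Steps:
F(h) = 14*h/9 (F(h) = -(h + (-7 - h))*(h + h)/9 = -(-7)*2*h/9 = -(-14)*h/9 = 14*h/9)
(F(15) - 496)*(-380 + 1/(-194 + 126)) = ((14/9)*15 - 496)*(-380 + 1/(-194 + 126)) = (70/3 - 496)*(-380 + 1/(-68)) = -1418*(-380 - 1/68)/3 = -1418/3*(-25841/68) = 18321269/102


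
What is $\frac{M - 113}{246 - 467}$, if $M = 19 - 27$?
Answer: $\frac{121}{221} \approx 0.54751$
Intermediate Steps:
$M = -8$ ($M = 19 - 27 = -8$)
$\frac{M - 113}{246 - 467} = \frac{-8 - 113}{246 - 467} = - \frac{121}{-221} = \left(-121\right) \left(- \frac{1}{221}\right) = \frac{121}{221}$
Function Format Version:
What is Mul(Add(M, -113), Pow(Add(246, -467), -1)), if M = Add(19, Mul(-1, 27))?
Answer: Rational(121, 221) ≈ 0.54751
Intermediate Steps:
M = -8 (M = Add(19, -27) = -8)
Mul(Add(M, -113), Pow(Add(246, -467), -1)) = Mul(Add(-8, -113), Pow(Add(246, -467), -1)) = Mul(-121, Pow(-221, -1)) = Mul(-121, Rational(-1, 221)) = Rational(121, 221)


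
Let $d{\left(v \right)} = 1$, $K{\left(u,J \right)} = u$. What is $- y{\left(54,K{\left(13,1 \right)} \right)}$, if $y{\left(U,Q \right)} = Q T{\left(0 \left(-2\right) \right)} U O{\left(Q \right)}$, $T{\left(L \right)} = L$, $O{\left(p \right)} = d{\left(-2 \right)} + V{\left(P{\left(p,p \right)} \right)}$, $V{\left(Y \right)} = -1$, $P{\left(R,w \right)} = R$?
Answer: $0$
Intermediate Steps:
$O{\left(p \right)} = 0$ ($O{\left(p \right)} = 1 - 1 = 0$)
$y{\left(U,Q \right)} = 0$ ($y{\left(U,Q \right)} = Q 0 \left(-2\right) U 0 = Q 0 U 0 = Q 0 \cdot 0 = 0 \cdot 0 = 0$)
$- y{\left(54,K{\left(13,1 \right)} \right)} = \left(-1\right) 0 = 0$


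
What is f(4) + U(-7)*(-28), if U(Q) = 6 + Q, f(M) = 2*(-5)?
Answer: 18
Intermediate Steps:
f(M) = -10
f(4) + U(-7)*(-28) = -10 + (6 - 7)*(-28) = -10 - 1*(-28) = -10 + 28 = 18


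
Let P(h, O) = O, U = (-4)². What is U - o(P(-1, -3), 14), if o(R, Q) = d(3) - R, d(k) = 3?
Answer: 10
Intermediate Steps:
U = 16
o(R, Q) = 3 - R
U - o(P(-1, -3), 14) = 16 - (3 - 1*(-3)) = 16 - (3 + 3) = 16 - 1*6 = 16 - 6 = 10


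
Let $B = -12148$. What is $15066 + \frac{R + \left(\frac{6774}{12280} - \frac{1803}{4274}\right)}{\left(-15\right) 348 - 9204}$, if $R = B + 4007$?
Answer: $\frac{2851496476044691}{189259900320} \approx 15067.0$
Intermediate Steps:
$R = -8141$ ($R = -12148 + 4007 = -8141$)
$15066 + \frac{R + \left(\frac{6774}{12280} - \frac{1803}{4274}\right)}{\left(-15\right) 348 - 9204} = 15066 + \frac{-8141 + \left(\frac{6774}{12280} - \frac{1803}{4274}\right)}{\left(-15\right) 348 - 9204} = 15066 + \frac{-8141 + \left(6774 \cdot \frac{1}{12280} - \frac{1803}{4274}\right)}{-5220 - 9204} = 15066 + \frac{-8141 + \left(\frac{3387}{6140} - \frac{1803}{4274}\right)}{-14424} = 15066 + \left(-8141 + \frac{1702809}{13121180}\right) \left(- \frac{1}{14424}\right) = 15066 - - \frac{106817823571}{189259900320} = 15066 + \frac{106817823571}{189259900320} = \frac{2851496476044691}{189259900320}$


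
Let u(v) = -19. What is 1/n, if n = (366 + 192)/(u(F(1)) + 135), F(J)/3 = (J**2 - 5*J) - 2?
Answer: 58/279 ≈ 0.20789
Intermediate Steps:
F(J) = -6 - 15*J + 3*J**2 (F(J) = 3*((J**2 - 5*J) - 2) = 3*(-2 + J**2 - 5*J) = -6 - 15*J + 3*J**2)
n = 279/58 (n = (366 + 192)/(-19 + 135) = 558/116 = 558*(1/116) = 279/58 ≈ 4.8103)
1/n = 1/(279/58) = 58/279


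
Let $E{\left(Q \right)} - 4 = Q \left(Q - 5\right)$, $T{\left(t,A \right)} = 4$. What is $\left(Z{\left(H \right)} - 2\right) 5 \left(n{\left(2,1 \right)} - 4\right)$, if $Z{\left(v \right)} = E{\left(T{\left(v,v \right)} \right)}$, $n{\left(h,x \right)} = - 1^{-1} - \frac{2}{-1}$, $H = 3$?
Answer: $30$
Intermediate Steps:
$n{\left(h,x \right)} = 1$ ($n{\left(h,x \right)} = \left(-1\right) 1 - -2 = -1 + 2 = 1$)
$E{\left(Q \right)} = 4 + Q \left(-5 + Q\right)$ ($E{\left(Q \right)} = 4 + Q \left(Q - 5\right) = 4 + Q \left(-5 + Q\right)$)
$Z{\left(v \right)} = 0$ ($Z{\left(v \right)} = 4 + 4^{2} - 20 = 4 + 16 - 20 = 0$)
$\left(Z{\left(H \right)} - 2\right) 5 \left(n{\left(2,1 \right)} - 4\right) = \left(0 - 2\right) 5 \left(1 - 4\right) = - 2 \cdot 5 \left(-3\right) = \left(-2\right) \left(-15\right) = 30$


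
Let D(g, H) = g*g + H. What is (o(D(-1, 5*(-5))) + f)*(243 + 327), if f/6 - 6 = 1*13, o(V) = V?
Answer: 51300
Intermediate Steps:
D(g, H) = H + g**2 (D(g, H) = g**2 + H = H + g**2)
f = 114 (f = 36 + 6*(1*13) = 36 + 6*13 = 36 + 78 = 114)
(o(D(-1, 5*(-5))) + f)*(243 + 327) = ((5*(-5) + (-1)**2) + 114)*(243 + 327) = ((-25 + 1) + 114)*570 = (-24 + 114)*570 = 90*570 = 51300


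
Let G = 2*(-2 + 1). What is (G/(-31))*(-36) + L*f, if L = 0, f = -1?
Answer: -72/31 ≈ -2.3226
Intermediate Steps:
G = -2 (G = 2*(-1) = -2)
(G/(-31))*(-36) + L*f = -2/(-31)*(-36) + 0*(-1) = -2*(-1/31)*(-36) + 0 = (2/31)*(-36) + 0 = -72/31 + 0 = -72/31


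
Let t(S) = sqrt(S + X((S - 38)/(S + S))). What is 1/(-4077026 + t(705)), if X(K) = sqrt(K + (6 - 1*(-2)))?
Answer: -1/(4077026 - sqrt(705 + sqrt(16845270)/1410)) ≈ -2.4528e-7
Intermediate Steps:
X(K) = sqrt(8 + K) (X(K) = sqrt(K + (6 + 2)) = sqrt(K + 8) = sqrt(8 + K))
t(S) = sqrt(S + sqrt(8 + (-38 + S)/(2*S))) (t(S) = sqrt(S + sqrt(8 + (S - 38)/(S + S))) = sqrt(S + sqrt(8 + (-38 + S)/((2*S)))) = sqrt(S + sqrt(8 + (-38 + S)*(1/(2*S)))) = sqrt(S + sqrt(8 + (-38 + S)/(2*S))))
1/(-4077026 + t(705)) = 1/(-4077026 + sqrt(4*705 + 2*sqrt(2)*sqrt(17 - 38/705))/2) = 1/(-4077026 + sqrt(2820 + 2*sqrt(2)*sqrt(17 - 38*1/705))/2) = 1/(-4077026 + sqrt(2820 + 2*sqrt(2)*sqrt(17 - 38/705))/2) = 1/(-4077026 + sqrt(2820 + 2*sqrt(2)*sqrt(11947/705))/2) = 1/(-4077026 + sqrt(2820 + 2*sqrt(2)*(sqrt(8422635)/705))/2) = 1/(-4077026 + sqrt(2820 + 2*sqrt(16845270)/705)/2)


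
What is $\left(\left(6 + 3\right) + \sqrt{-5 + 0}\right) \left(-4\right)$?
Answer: $-36 - 4 i \sqrt{5} \approx -36.0 - 8.9443 i$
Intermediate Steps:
$\left(\left(6 + 3\right) + \sqrt{-5 + 0}\right) \left(-4\right) = \left(9 + \sqrt{-5}\right) \left(-4\right) = \left(9 + i \sqrt{5}\right) \left(-4\right) = -36 - 4 i \sqrt{5}$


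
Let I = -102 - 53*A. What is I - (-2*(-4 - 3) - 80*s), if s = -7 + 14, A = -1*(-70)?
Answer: -3266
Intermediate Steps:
A = 70
s = 7
I = -3812 (I = -102 - 53*70 = -102 - 3710 = -3812)
I - (-2*(-4 - 3) - 80*s) = -3812 - (-2*(-4 - 3) - 80*7) = -3812 - (-2*(-7) - 560) = -3812 - (14 - 560) = -3812 - 1*(-546) = -3812 + 546 = -3266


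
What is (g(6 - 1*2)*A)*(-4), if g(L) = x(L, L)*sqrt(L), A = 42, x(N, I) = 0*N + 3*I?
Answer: -4032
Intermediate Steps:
x(N, I) = 3*I (x(N, I) = 0 + 3*I = 3*I)
g(L) = 3*L**(3/2) (g(L) = (3*L)*sqrt(L) = 3*L**(3/2))
(g(6 - 1*2)*A)*(-4) = ((3*(6 - 1*2)**(3/2))*42)*(-4) = ((3*(6 - 2)**(3/2))*42)*(-4) = ((3*4**(3/2))*42)*(-4) = ((3*8)*42)*(-4) = (24*42)*(-4) = 1008*(-4) = -4032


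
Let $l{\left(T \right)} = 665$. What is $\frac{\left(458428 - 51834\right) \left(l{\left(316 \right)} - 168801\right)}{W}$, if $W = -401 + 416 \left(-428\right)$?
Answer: $\frac{68363088784}{178449} \approx 3.831 \cdot 10^{5}$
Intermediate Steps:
$W = -178449$ ($W = -401 - 178048 = -178449$)
$\frac{\left(458428 - 51834\right) \left(l{\left(316 \right)} - 168801\right)}{W} = \frac{\left(458428 - 51834\right) \left(665 - 168801\right)}{-178449} = 406594 \left(-168136\right) \left(- \frac{1}{178449}\right) = \left(-68363088784\right) \left(- \frac{1}{178449}\right) = \frac{68363088784}{178449}$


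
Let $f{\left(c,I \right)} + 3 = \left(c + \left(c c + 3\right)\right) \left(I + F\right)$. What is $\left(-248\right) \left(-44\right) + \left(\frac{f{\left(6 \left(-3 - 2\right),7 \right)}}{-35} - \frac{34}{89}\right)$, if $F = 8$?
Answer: $\frac{32824502}{3115} \approx 10538.0$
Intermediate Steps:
$f{\left(c,I \right)} = -3 + \left(8 + I\right) \left(3 + c + c^{2}\right)$ ($f{\left(c,I \right)} = -3 + \left(c + \left(c c + 3\right)\right) \left(I + 8\right) = -3 + \left(c + \left(c^{2} + 3\right)\right) \left(8 + I\right) = -3 + \left(c + \left(3 + c^{2}\right)\right) \left(8 + I\right) = -3 + \left(3 + c + c^{2}\right) \left(8 + I\right) = -3 + \left(8 + I\right) \left(3 + c + c^{2}\right)$)
$\left(-248\right) \left(-44\right) + \left(\frac{f{\left(6 \left(-3 - 2\right),7 \right)}}{-35} - \frac{34}{89}\right) = \left(-248\right) \left(-44\right) + \left(\frac{21 + 3 \cdot 7 + 8 \cdot 6 \left(-3 - 2\right) + 8 \left(6 \left(-3 - 2\right)\right)^{2} + 7 \cdot 6 \left(-3 - 2\right) + 7 \left(6 \left(-3 - 2\right)\right)^{2}}{-35} - \frac{34}{89}\right) = 10912 + \left(\left(21 + 21 + 8 \cdot 6 \left(-5\right) + 8 \left(6 \left(-5\right)\right)^{2} + 7 \cdot 6 \left(-5\right) + 7 \left(6 \left(-5\right)\right)^{2}\right) \left(- \frac{1}{35}\right) - \frac{34}{89}\right) = 10912 + \left(\left(21 + 21 + 8 \left(-30\right) + 8 \left(-30\right)^{2} + 7 \left(-30\right) + 7 \left(-30\right)^{2}\right) \left(- \frac{1}{35}\right) - \frac{34}{89}\right) = 10912 + \left(\left(21 + 21 - 240 + 8 \cdot 900 - 210 + 7 \cdot 900\right) \left(- \frac{1}{35}\right) - \frac{34}{89}\right) = 10912 + \left(\left(21 + 21 - 240 + 7200 - 210 + 6300\right) \left(- \frac{1}{35}\right) - \frac{34}{89}\right) = 10912 + \left(13092 \left(- \frac{1}{35}\right) - \frac{34}{89}\right) = 10912 - \frac{1166378}{3115} = \frac{32824502}{3115}$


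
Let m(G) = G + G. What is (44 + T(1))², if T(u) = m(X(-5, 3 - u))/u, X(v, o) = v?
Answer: 1156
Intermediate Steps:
m(G) = 2*G
T(u) = -10/u (T(u) = (2*(-5))/u = -10/u)
(44 + T(1))² = (44 - 10/1)² = (44 - 10*1)² = (44 - 10)² = 34² = 1156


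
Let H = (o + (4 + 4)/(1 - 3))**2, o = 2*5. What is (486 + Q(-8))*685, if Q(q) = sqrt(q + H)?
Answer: 332910 + 1370*sqrt(7) ≈ 3.3653e+5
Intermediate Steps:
o = 10
H = 36 (H = (10 + (4 + 4)/(1 - 3))**2 = (10 + 8/(-2))**2 = (10 + 8*(-1/2))**2 = (10 - 4)**2 = 6**2 = 36)
Q(q) = sqrt(36 + q) (Q(q) = sqrt(q + 36) = sqrt(36 + q))
(486 + Q(-8))*685 = (486 + sqrt(36 - 8))*685 = (486 + sqrt(28))*685 = (486 + 2*sqrt(7))*685 = 332910 + 1370*sqrt(7)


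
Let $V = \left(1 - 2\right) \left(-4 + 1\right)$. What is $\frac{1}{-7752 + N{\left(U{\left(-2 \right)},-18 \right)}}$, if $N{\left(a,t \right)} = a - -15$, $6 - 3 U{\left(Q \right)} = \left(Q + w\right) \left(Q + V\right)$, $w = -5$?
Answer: $- \frac{3}{23198} \approx -0.00012932$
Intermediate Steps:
$V = 3$ ($V = \left(-1\right) \left(-3\right) = 3$)
$U{\left(Q \right)} = 2 - \frac{\left(-5 + Q\right) \left(3 + Q\right)}{3}$ ($U{\left(Q \right)} = 2 - \frac{\left(Q - 5\right) \left(Q + 3\right)}{3} = 2 - \frac{\left(-5 + Q\right) \left(3 + Q\right)}{3}$)
$N{\left(a,t \right)} = 15 + a$ ($N{\left(a,t \right)} = a + 15 = 15 + a$)
$\frac{1}{-7752 + N{\left(U{\left(-2 \right)},-18 \right)}} = \frac{1}{-7752 + \left(15 + \left(7 - \frac{\left(-2\right)^{2}}{3} + \frac{2}{3} \left(-2\right)\right)\right)} = \frac{1}{-7752 + \left(15 - - \frac{13}{3}\right)} = \frac{1}{-7752 + \left(15 + \frac{13}{3}\right)} = \frac{1}{-7752 + \frac{58}{3}} = \frac{1}{- \frac{23198}{3}} = - \frac{3}{23198}$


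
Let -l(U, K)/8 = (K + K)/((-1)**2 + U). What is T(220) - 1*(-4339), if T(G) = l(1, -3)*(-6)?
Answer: 4195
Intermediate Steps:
l(U, K) = -16*K/(1 + U) (l(U, K) = -8*(K + K)/((-1)**2 + U) = -8*2*K/(1 + U) = -16*K/(1 + U))
T(G) = -144 (T(G) = -16*(-3)/(1 + 1)*(-6) = -16*(-3)/2*(-6) = -16*(-3)*1/2*(-6) = 24*(-6) = -144)
T(220) - 1*(-4339) = -144 - 1*(-4339) = -144 + 4339 = 4195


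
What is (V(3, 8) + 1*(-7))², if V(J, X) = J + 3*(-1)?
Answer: 49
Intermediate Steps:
V(J, X) = -3 + J (V(J, X) = J - 3 = -3 + J)
(V(3, 8) + 1*(-7))² = ((-3 + 3) + 1*(-7))² = (0 - 7)² = (-7)² = 49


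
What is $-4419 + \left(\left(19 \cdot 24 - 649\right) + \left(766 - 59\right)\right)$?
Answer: $-3905$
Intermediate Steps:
$-4419 + \left(\left(19 \cdot 24 - 649\right) + \left(766 - 59\right)\right) = -4419 + \left(\left(456 - 649\right) + 707\right) = -4419 + \left(-193 + 707\right) = -4419 + 514 = -3905$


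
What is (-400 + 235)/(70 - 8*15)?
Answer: 33/10 ≈ 3.3000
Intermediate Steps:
(-400 + 235)/(70 - 8*15) = -165/(70 - 120) = -165/(-50) = -165*(-1/50) = 33/10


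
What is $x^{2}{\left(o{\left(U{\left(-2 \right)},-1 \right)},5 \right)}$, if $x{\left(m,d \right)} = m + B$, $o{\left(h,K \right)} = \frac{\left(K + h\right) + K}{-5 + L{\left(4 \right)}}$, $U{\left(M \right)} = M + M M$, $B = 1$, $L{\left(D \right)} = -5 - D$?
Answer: $1$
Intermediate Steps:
$U{\left(M \right)} = M + M^{2}$
$o{\left(h,K \right)} = - \frac{K}{7} - \frac{h}{14}$ ($o{\left(h,K \right)} = \frac{\left(K + h\right) + K}{-5 - 9} = \frac{h + 2 K}{-5 - 9} = \frac{h + 2 K}{-14} = \left(h + 2 K\right) \left(- \frac{1}{14}\right) = - \frac{K}{7} - \frac{h}{14}$)
$x{\left(m,d \right)} = 1 + m$ ($x{\left(m,d \right)} = m + 1 = 1 + m$)
$x^{2}{\left(o{\left(U{\left(-2 \right)},-1 \right)},5 \right)} = \left(1 - \left(- \frac{1}{7} + \frac{\left(-2\right) \left(1 - 2\right)}{14}\right)\right)^{2} = \left(1 + \left(\frac{1}{7} - \frac{\left(-2\right) \left(-1\right)}{14}\right)\right)^{2} = \left(1 + \left(\frac{1}{7} - \frac{1}{7}\right)\right)^{2} = \left(1 + 0\right)^{2} = 1^{2} = 1$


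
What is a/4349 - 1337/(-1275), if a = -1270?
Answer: 4195363/5544975 ≈ 0.75661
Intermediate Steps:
a/4349 - 1337/(-1275) = -1270/4349 - 1337/(-1275) = -1270*1/4349 - 1337*(-1/1275) = -1270/4349 + 1337/1275 = 4195363/5544975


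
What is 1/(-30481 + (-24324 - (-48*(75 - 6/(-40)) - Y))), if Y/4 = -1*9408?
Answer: -5/444149 ≈ -1.1257e-5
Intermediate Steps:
Y = -37632 (Y = 4*(-1*9408) = 4*(-9408) = -37632)
1/(-30481 + (-24324 - (-48*(75 - 6/(-40)) - Y))) = 1/(-30481 + (-24324 - (-48*(75 - 6/(-40)) - 1*(-37632)))) = 1/(-30481 + (-24324 - (-48*(75 - 6*(-1/40)) + 37632))) = 1/(-30481 + (-24324 - (-48*(75 + 3/20) + 37632))) = 1/(-30481 + (-24324 - (-48*1503/20 + 37632))) = 1/(-30481 + (-24324 - (-18036/5 + 37632))) = 1/(-30481 + (-24324 - 1*170124/5)) = 1/(-30481 + (-24324 - 170124/5)) = 1/(-30481 - 291744/5) = 1/(-444149/5) = -5/444149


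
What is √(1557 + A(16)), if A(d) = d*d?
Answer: 7*√37 ≈ 42.579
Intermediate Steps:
A(d) = d²
√(1557 + A(16)) = √(1557 + 16²) = √(1557 + 256) = √1813 = 7*√37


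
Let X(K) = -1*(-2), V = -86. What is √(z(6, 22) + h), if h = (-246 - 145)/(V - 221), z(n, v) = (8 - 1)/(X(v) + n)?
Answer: √3240078/1228 ≈ 1.4658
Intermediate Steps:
X(K) = 2
z(n, v) = 7/(2 + n) (z(n, v) = (8 - 1)/(2 + n) = 7/(2 + n))
h = 391/307 (h = (-246 - 145)/(-86 - 221) = -391/(-307) = -391*(-1/307) = 391/307 ≈ 1.2736)
√(z(6, 22) + h) = √(7/(2 + 6) + 391/307) = √(7/8 + 391/307) = √(5277/2456) = √3240078/1228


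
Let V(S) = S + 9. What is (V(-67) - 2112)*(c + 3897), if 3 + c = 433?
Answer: -9389590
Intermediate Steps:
c = 430 (c = -3 + 433 = 430)
V(S) = 9 + S
(V(-67) - 2112)*(c + 3897) = ((9 - 67) - 2112)*(430 + 3897) = (-58 - 2112)*4327 = -2170*4327 = -9389590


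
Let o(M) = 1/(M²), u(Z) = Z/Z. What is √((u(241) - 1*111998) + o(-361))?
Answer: 6*I*√405432251/361 ≈ 334.66*I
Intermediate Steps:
u(Z) = 1
o(M) = M⁻²
√((u(241) - 1*111998) + o(-361)) = √((1 - 1*111998) + (-361)⁻²) = √((1 - 111998) + 1/130321) = √(-111997 + 1/130321) = √(-14595561036/130321) = 6*I*√405432251/361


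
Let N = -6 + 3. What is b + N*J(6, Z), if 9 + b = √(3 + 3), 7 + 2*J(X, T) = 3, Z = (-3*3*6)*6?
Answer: -3 + √6 ≈ -0.55051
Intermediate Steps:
N = -3
Z = -324 (Z = -9*6*6 = -54*6 = -324)
J(X, T) = -2 (J(X, T) = -7/2 + (½)*3 = -7/2 + 3/2 = -2)
b = -9 + √6 (b = -9 + √(3 + 3) = -9 + √6 ≈ -6.5505)
b + N*J(6, Z) = (-9 + √6) - 3*(-2) = (-9 + √6) + 6 = -3 + √6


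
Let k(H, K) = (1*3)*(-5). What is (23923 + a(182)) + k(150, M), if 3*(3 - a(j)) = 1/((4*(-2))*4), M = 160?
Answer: 2295457/96 ≈ 23911.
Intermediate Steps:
k(H, K) = -15 (k(H, K) = 3*(-5) = -15)
a(j) = 289/96 (a(j) = 3 - 1/(3*((4*(-2))*4)) = 3 - 1/(3*((-8*4))) = 3 - 1/3/(-32) = 3 - 1/3*(-1/32) = 3 + 1/96 = 289/96)
(23923 + a(182)) + k(150, M) = (23923 + 289/96) - 15 = 2296897/96 - 15 = 2295457/96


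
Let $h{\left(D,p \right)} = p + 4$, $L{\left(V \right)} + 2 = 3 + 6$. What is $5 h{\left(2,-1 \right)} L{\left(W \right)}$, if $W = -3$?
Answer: $105$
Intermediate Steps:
$L{\left(V \right)} = 7$ ($L{\left(V \right)} = -2 + \left(3 + 6\right) = -2 + 9 = 7$)
$h{\left(D,p \right)} = 4 + p$
$5 h{\left(2,-1 \right)} L{\left(W \right)} = 5 \left(4 - 1\right) 7 = 5 \cdot 3 \cdot 7 = 15 \cdot 7 = 105$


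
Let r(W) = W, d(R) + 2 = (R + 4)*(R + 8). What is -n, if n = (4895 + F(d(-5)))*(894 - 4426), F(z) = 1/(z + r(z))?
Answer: 86443934/5 ≈ 1.7289e+7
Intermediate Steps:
d(R) = -2 + (4 + R)*(8 + R) (d(R) = -2 + (R + 4)*(R + 8) = -2 + (4 + R)*(8 + R))
F(z) = 1/(2*z) (F(z) = 1/(z + z) = 1/(2*z))
n = -86443934/5 (n = (4895 + 1/(2*(30 + (-5)² + 12*(-5))))*(894 - 4426) = (4895 + 1/(2*(30 + 25 - 60)))*(-3532) = (4895 + (½)/(-5))*(-3532) = (4895 + (½)*(-⅕))*(-3532) = (4895 - ⅒)*(-3532) = (48949/10)*(-3532) = -86443934/5 ≈ -1.7289e+7)
-n = -1*(-86443934/5) = 86443934/5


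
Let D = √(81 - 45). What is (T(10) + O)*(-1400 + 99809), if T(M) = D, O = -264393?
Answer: -26018060283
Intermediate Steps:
D = 6 (D = √36 = 6)
T(M) = 6
(T(10) + O)*(-1400 + 99809) = (6 - 264393)*(-1400 + 99809) = -264387*98409 = -26018060283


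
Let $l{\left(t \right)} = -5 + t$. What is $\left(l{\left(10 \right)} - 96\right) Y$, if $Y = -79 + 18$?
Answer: $5551$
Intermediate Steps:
$Y = -61$
$\left(l{\left(10 \right)} - 96\right) Y = \left(\left(-5 + 10\right) - 96\right) \left(-61\right) = \left(5 - 96\right) \left(-61\right) = \left(-91\right) \left(-61\right) = 5551$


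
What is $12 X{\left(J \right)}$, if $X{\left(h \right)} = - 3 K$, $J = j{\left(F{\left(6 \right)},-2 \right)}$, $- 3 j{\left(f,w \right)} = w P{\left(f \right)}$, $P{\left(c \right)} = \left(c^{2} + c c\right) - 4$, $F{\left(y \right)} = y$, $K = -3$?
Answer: $108$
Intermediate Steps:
$P{\left(c \right)} = -4 + 2 c^{2}$ ($P{\left(c \right)} = \left(c^{2} + c^{2}\right) - 4 = 2 c^{2} - 4 = -4 + 2 c^{2}$)
$j{\left(f,w \right)} = - \frac{w \left(-4 + 2 f^{2}\right)}{3}$
$J = \frac{136}{3}$ ($J = \frac{2}{3} \left(-2\right) \left(2 - 6^{2}\right) = \frac{2}{3} \left(-2\right) \left(2 - 36\right) = \frac{2}{3} \left(-2\right) \left(-34\right) = \frac{136}{3} \approx 45.333$)
$X{\left(h \right)} = 9$ ($X{\left(h \right)} = \left(-3\right) \left(-3\right) = 9$)
$12 X{\left(J \right)} = 12 \cdot 9 = 108$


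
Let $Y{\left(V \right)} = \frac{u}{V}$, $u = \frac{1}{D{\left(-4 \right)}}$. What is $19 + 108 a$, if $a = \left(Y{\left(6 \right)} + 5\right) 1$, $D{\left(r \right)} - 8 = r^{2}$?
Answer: $\frac{2239}{4} \approx 559.75$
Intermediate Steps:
$D{\left(r \right)} = 8 + r^{2}$
$u = \frac{1}{24}$ ($u = \frac{1}{8 + \left(-4\right)^{2}} = \frac{1}{8 + 16} = \frac{1}{24} \approx 0.041667$)
$Y{\left(V \right)} = \frac{1}{24 V}$
$a = \frac{721}{144}$ ($a = \left(\frac{1}{24 \cdot 6} + 5\right) 1 = \left(\frac{1}{24} \cdot \frac{1}{6} + 5\right) 1 = \left(\frac{1}{144} + 5\right) 1 = \frac{721}{144} \cdot 1 = \frac{721}{144} \approx 5.0069$)
$19 + 108 a = 19 + 108 \cdot \frac{721}{144} = 19 + \frac{2163}{4} = \frac{2239}{4}$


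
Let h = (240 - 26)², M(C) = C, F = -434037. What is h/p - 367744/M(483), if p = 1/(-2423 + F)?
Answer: -9654263371024/483 ≈ -1.9988e+10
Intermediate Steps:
h = 45796 (h = 214² = 45796)
p = -1/436460 (p = 1/(-2423 - 434037) = 1/(-436460) = -1/436460 ≈ -2.2912e-6)
h/p - 367744/M(483) = 45796/(-1/436460) - 367744/483 = 45796*(-436460) - 367744*1/483 = -19988122160 - 367744/483 = -9654263371024/483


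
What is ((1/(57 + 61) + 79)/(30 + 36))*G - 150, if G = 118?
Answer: -577/66 ≈ -8.7424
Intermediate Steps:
((1/(57 + 61) + 79)/(30 + 36))*G - 150 = ((1/(57 + 61) + 79)/(30 + 36))*118 - 150 = ((1/118 + 79)/66)*118 - 150 = ((1/118 + 79)*(1/66))*118 - 150 = ((9323/118)*(1/66))*118 - 150 = (9323/7788)*118 - 150 = 9323/66 - 150 = -577/66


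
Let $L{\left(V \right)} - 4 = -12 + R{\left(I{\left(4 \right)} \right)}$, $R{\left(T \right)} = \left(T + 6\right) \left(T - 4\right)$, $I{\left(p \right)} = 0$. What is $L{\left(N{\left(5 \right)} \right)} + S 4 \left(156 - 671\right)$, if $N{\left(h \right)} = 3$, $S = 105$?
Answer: $-216332$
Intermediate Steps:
$R{\left(T \right)} = \left(-4 + T\right) \left(6 + T\right)$ ($R{\left(T \right)} = \left(6 + T\right) \left(-4 + T\right) = \left(-4 + T\right) \left(6 + T\right)$)
$L{\left(V \right)} = -32$ ($L{\left(V \right)} = 4 + \left(-12 + \left(-24 + 0^{2} + 2 \cdot 0\right)\right) = 4 + \left(-12 + \left(-24 + 0 + 0\right)\right) = 4 - 36 = -32$)
$L{\left(N{\left(5 \right)} \right)} + S 4 \left(156 - 671\right) = -32 + 105 \cdot 4 \left(156 - 671\right) = -32 + 420 \left(156 - 671\right) = -32 + 420 \left(-515\right) = -32 - 216300 = -216332$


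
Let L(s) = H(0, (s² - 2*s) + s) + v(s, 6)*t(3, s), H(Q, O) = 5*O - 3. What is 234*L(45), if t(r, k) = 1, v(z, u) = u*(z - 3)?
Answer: 2374866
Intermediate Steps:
v(z, u) = u*(-3 + z)
H(Q, O) = -3 + 5*O
L(s) = -21 + s + 5*s² (L(s) = (-3 + 5*((s² - 2*s) + s)) + (6*(-3 + s))*1 = (-3 + 5*(s² - s)) + (-18 + 6*s)*1 = (-3 + (-5*s + 5*s²)) + (-18 + 6*s) = (-3 - 5*s + 5*s²) + (-18 + 6*s) = -21 + s + 5*s²)
234*L(45) = 234*(-21 + 45 + 5*45²) = 234*(-21 + 45 + 5*2025) = 234*(-21 + 45 + 10125) = 234*10149 = 2374866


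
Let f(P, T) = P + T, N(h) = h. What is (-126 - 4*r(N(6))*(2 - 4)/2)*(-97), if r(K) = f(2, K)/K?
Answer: 35114/3 ≈ 11705.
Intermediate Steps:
r(K) = (2 + K)/K
(-126 - 4*r(N(6))*(2 - 4)/2)*(-97) = (-126 - 4*(2 + 6)/6*(2 - 4)/2)*(-97) = (-126 - 4*(⅙)*8*(-2)*(½))*(-97) = (-126 - 16*(-2)/3*(½))*(-97) = (-126 - 4*(-8/3)*(½))*(-97) = (-126 + (32/3)*(½))*(-97) = (-126 + 16/3)*(-97) = -362/3*(-97) = 35114/3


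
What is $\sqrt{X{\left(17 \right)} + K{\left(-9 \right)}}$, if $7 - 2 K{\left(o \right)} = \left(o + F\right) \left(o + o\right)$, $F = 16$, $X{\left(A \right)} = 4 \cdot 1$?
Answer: $\frac{\sqrt{282}}{2} \approx 8.3964$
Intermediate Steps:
$X{\left(A \right)} = 4$
$K{\left(o \right)} = \frac{7}{2} - o \left(16 + o\right)$ ($K{\left(o \right)} = \frac{7}{2} - \frac{\left(o + 16\right) \left(o + o\right)}{2} = \frac{7}{2} - \frac{\left(16 + o\right) 2 o}{2} = \frac{7}{2} - \frac{2 o \left(16 + o\right)}{2} = \frac{7}{2} - o \left(16 + o\right)$)
$\sqrt{X{\left(17 \right)} + K{\left(-9 \right)}} = \sqrt{4 - - \frac{133}{2}} = \sqrt{4 + \left(\frac{7}{2} - 81 + 144\right)} = \sqrt{4 + \frac{133}{2}} = \sqrt{\frac{141}{2}} = \frac{\sqrt{282}}{2}$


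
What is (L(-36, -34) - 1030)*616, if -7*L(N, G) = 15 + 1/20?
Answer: -3179022/5 ≈ -6.3580e+5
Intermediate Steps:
L(N, G) = -43/20 (L(N, G) = -(15 + 1/20)/7 = -1/7*301/20 = -43/20)
(L(-36, -34) - 1030)*616 = (-43/20 - 1030)*616 = -20643/20*616 = -3179022/5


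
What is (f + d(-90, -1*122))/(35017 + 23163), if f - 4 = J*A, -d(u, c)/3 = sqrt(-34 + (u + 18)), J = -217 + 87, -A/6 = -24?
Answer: -4679/14545 - 3*I*sqrt(106)/58180 ≈ -0.32169 - 0.00053088*I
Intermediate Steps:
A = 144 (A = -6*(-24) = 144)
J = -130
d(u, c) = -3*sqrt(-16 + u) (d(u, c) = -3*sqrt(-34 + (u + 18)) = -3*sqrt(-34 + (18 + u)) = -3*sqrt(-16 + u))
f = -18716 (f = 4 - 130*144 = 4 - 18720 = -18716)
(f + d(-90, -1*122))/(35017 + 23163) = (-18716 - 3*sqrt(-16 - 90))/(35017 + 23163) = (-18716 - 3*I*sqrt(106))/58180 = (-18716 - 3*I*sqrt(106))*(1/58180) = -4679/14545 - 3*I*sqrt(106)/58180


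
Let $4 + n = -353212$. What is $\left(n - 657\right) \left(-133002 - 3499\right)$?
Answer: $48304018373$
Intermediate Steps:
$n = -353216$ ($n = -4 - 353212 = -353216$)
$\left(n - 657\right) \left(-133002 - 3499\right) = \left(-353216 - 657\right) \left(-133002 - 3499\right) = \left(-353873\right) \left(-136501\right) = 48304018373$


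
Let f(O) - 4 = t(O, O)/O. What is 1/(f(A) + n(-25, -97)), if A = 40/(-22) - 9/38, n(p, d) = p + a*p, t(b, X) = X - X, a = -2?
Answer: 1/29 ≈ 0.034483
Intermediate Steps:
t(b, X) = 0
n(p, d) = -p (n(p, d) = p - 2*p = -p)
A = -859/418 (A = 40*(-1/22) - 9*1/38 = -20/11 - 9/38 = -859/418 ≈ -2.0550)
f(O) = 4 (f(O) = 4 + 0/O = 4 + 0 = 4)
1/(f(A) + n(-25, -97)) = 1/(4 - 1*(-25)) = 1/(4 + 25) = 1/29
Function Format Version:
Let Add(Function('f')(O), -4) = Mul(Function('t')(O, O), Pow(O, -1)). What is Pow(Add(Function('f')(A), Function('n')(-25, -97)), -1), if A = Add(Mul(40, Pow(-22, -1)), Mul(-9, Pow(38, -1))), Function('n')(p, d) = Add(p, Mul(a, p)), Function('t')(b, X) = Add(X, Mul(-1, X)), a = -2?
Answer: Rational(1, 29) ≈ 0.034483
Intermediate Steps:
Function('t')(b, X) = 0
Function('n')(p, d) = Mul(-1, p) (Function('n')(p, d) = Add(p, Mul(-2, p)) = Mul(-1, p))
A = Rational(-859, 418) (A = Add(Mul(40, Rational(-1, 22)), Mul(-9, Rational(1, 38))) = Add(Rational(-20, 11), Rational(-9, 38)) = Rational(-859, 418) ≈ -2.0550)
Function('f')(O) = 4 (Function('f')(O) = Add(4, Mul(0, Pow(O, -1))) = Add(4, 0) = 4)
Pow(Add(Function('f')(A), Function('n')(-25, -97)), -1) = Pow(Add(4, Mul(-1, -25)), -1) = Pow(Add(4, 25), -1) = Pow(29, -1) = Rational(1, 29)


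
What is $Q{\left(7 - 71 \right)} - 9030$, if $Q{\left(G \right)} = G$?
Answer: $-9094$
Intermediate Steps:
$Q{\left(7 - 71 \right)} - 9030 = \left(7 - 71\right) - 9030 = -64 - 9030 = -9094$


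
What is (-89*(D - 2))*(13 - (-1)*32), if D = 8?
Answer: -24030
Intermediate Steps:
(-89*(D - 2))*(13 - (-1)*32) = (-89*(8 - 2))*(13 - (-1)*32) = (-89*6)*(13 - 1*(-32)) = -534*(13 + 32) = -534*45 = -24030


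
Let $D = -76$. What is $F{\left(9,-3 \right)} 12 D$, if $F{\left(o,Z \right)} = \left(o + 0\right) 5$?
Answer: $-41040$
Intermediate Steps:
$F{\left(o,Z \right)} = 5 o$ ($F{\left(o,Z \right)} = o 5 = 5 o$)
$F{\left(9,-3 \right)} 12 D = 5 \cdot 9 \cdot 12 \left(-76\right) = 45 \cdot 12 \left(-76\right) = 540 \left(-76\right) = -41040$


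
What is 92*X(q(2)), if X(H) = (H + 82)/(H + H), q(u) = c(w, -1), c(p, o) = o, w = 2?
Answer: -3726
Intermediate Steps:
q(u) = -1
X(H) = (82 + H)/(2*H) (X(H) = (82 + H)/((2*H)) = (82 + H)*(1/(2*H)) = (82 + H)/(2*H))
92*X(q(2)) = 92*((½)*(82 - 1)/(-1)) = 92*((½)*(-1)*81) = 92*(-81/2) = -3726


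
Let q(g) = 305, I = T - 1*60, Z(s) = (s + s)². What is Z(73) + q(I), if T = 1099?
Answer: 21621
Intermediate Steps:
Z(s) = 4*s² (Z(s) = (2*s)² = 4*s²)
I = 1039 (I = 1099 - 1*60 = 1099 - 60 = 1039)
Z(73) + q(I) = 4*73² + 305 = 4*5329 + 305 = 21316 + 305 = 21621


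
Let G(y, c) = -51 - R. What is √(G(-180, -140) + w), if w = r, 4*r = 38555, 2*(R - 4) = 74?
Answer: 3*√4243/2 ≈ 97.708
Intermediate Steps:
R = 41 (R = 4 + (½)*74 = 4 + 37 = 41)
r = 38555/4 (r = (¼)*38555 = 38555/4 ≈ 9638.8)
G(y, c) = -92 (G(y, c) = -51 - 1*41 = -51 - 41 = -92)
w = 38555/4 ≈ 9638.8
√(G(-180, -140) + w) = √(-92 + 38555/4) = √(38187/4) = 3*√4243/2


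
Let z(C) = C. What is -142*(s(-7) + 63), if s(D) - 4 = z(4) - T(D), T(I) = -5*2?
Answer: -11502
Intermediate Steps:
T(I) = -10
s(D) = 18 (s(D) = 4 + (4 - 1*(-10)) = 4 + (4 + 10) = 4 + 14 = 18)
-142*(s(-7) + 63) = -142*(18 + 63) = -142*81 = -11502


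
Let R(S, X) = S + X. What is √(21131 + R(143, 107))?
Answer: √21381 ≈ 146.22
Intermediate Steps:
√(21131 + R(143, 107)) = √(21131 + (143 + 107)) = √(21131 + 250) = √21381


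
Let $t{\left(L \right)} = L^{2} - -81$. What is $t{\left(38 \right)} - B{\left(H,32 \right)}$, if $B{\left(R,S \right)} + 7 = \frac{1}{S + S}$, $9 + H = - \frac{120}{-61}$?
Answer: $\frac{98047}{64} \approx 1532.0$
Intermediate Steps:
$H = - \frac{429}{61}$ ($H = -9 - \frac{120}{-61} = -9 - - \frac{120}{61} = -9 + \frac{120}{61} = - \frac{429}{61} \approx -7.0328$)
$B{\left(R,S \right)} = -7 + \frac{1}{2 S}$ ($B{\left(R,S \right)} = -7 + \frac{1}{S + S} = -7 + \frac{1}{2 S}$)
$t{\left(L \right)} = 81 + L^{2}$ ($t{\left(L \right)} = L^{2} + 81 = 81 + L^{2}$)
$t{\left(38 \right)} - B{\left(H,32 \right)} = \left(81 + 38^{2}\right) - \left(-7 + \frac{1}{2 \cdot 32}\right) = \left(81 + 1444\right) - \left(-7 + \frac{1}{2} \cdot \frac{1}{32}\right) = 1525 - \left(-7 + \frac{1}{64}\right) = 1525 - - \frac{447}{64} = 1525 + \frac{447}{64} = \frac{98047}{64}$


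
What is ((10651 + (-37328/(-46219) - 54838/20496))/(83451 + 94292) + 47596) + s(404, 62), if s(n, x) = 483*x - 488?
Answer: 926722385618860537/12026911841688 ≈ 77054.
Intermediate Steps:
s(n, x) = -488 + 483*x
((10651 + (-37328/(-46219) - 54838/20496))/(83451 + 94292) + 47596) + s(404, 62) = ((10651 + (-37328/(-46219) - 54838/20496))/(83451 + 94292) + 47596) + (-488 + 483*62) = ((10651 + (-37328*(-1/46219) - 54838*1/20496))/177743 + 47596) + (-488 + 29946) = ((10651 + (37328/46219 - 3917/1464))*(1/177743) + 47596) + 29458 = ((10651 - 126391631/67664616)*(1/177743) + 47596) + 29458 = ((720569433385/67664616)*(1/177743) + 47596) + 29458 = (720569433385/12026911841688 + 47596) + 29458 = 572433616586415433/12026911841688 + 29458 = 926722385618860537/12026911841688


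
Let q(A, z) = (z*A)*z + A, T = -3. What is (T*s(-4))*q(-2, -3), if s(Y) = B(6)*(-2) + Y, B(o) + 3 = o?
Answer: -600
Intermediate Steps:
B(o) = -3 + o
s(Y) = -6 + Y (s(Y) = (-3 + 6)*(-2) + Y = 3*(-2) + Y = -6 + Y)
q(A, z) = A + A*z² (q(A, z) = (A*z)*z + A = A*z² + A = A + A*z²)
(T*s(-4))*q(-2, -3) = (-3*(-6 - 4))*(-2*(1 + (-3)²)) = (-3*(-10))*(-2*(1 + 9)) = 30*(-2*10) = 30*(-20) = -600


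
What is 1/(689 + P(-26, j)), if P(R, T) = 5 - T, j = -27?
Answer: 1/721 ≈ 0.0013870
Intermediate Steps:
1/(689 + P(-26, j)) = 1/(689 + (5 - 1*(-27))) = 1/(689 + (5 + 27)) = 1/(689 + 32) = 1/721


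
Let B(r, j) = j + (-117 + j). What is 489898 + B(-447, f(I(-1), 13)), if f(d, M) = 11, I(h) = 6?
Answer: 489803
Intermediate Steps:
B(r, j) = -117 + 2*j
489898 + B(-447, f(I(-1), 13)) = 489898 + (-117 + 2*11) = 489898 + (-117 + 22) = 489898 - 95 = 489803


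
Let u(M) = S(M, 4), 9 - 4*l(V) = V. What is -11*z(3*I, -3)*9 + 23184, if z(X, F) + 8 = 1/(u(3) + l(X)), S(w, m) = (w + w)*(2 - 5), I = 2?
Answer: 551580/23 ≈ 23982.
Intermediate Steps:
S(w, m) = -6*w (S(w, m) = (2*w)*(-3) = -6*w)
l(V) = 9/4 - V/4
u(M) = -6*M
z(X, F) = -8 + 1/(-63/4 - X/4) (z(X, F) = -8 + 1/(-6*3 + (9/4 - X/4)) = -8 + 1/(-18 + (9/4 - X/4)) = -8 + 1/(-63/4 - X/4))
-11*z(3*I, -3)*9 + 23184 = -44*(-127 - 6*2)/(63 + 3*2)*9 + 23184 = -44*(-127 - 2*6)/(63 + 6)*9 + 23184 = -44*(-127 - 12)/69*9 + 23184 = -44*(-139)/69*9 + 23184 = -11*(-556/69)*9 + 23184 = (6116/69)*9 + 23184 = 18348/23 + 23184 = 551580/23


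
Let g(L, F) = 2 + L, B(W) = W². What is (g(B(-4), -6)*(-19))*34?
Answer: -11628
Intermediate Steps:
(g(B(-4), -6)*(-19))*34 = ((2 + (-4)²)*(-19))*34 = ((2 + 16)*(-19))*34 = (18*(-19))*34 = -342*34 = -11628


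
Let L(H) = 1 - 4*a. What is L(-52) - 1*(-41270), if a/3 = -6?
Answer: 41343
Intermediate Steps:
a = -18 (a = 3*(-6) = -18)
L(H) = 73 (L(H) = 1 - 4*(-18) = 1 + 72 = 73)
L(-52) - 1*(-41270) = 73 - 1*(-41270) = 73 + 41270 = 41343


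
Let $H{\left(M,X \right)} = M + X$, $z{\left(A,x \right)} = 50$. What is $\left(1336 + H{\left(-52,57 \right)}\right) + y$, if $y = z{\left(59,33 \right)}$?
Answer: $1391$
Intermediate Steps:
$y = 50$
$\left(1336 + H{\left(-52,57 \right)}\right) + y = \left(1336 + \left(-52 + 57\right)\right) + 50 = \left(1336 + 5\right) + 50 = 1341 + 50 = 1391$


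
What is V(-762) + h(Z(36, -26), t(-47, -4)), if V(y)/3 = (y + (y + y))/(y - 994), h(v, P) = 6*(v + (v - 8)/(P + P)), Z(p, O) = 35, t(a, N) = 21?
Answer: 1338369/6146 ≈ 217.76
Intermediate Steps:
h(v, P) = 6*v + 3*(-8 + v)/P (h(v, P) = 6*(v + (-8 + v)/((2*P))) = 6*(v + (-8 + v)*(1/(2*P))) = 6*(v + (-8 + v)/(2*P)) = 6*v + 3*(-8 + v)/P)
V(y) = 9*y/(-994 + y) (V(y) = 3*((y + (y + y))/(y - 994)) = 3*((y + 2*y)/(-994 + y)) = 3*((3*y)/(-994 + y)) = 3*(3*y/(-994 + y)) = 9*y/(-994 + y))
V(-762) + h(Z(36, -26), t(-47, -4)) = 9*(-762)/(-994 - 762) + 3*(-8 + 35 + 2*21*35)/21 = 9*(-762)/(-1756) + 3*(1/21)*(-8 + 35 + 1470) = 9*(-762)*(-1/1756) + 3*(1/21)*1497 = 3429/878 + 1497/7 = 1338369/6146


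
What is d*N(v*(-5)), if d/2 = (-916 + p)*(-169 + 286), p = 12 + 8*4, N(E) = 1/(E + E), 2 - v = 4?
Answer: -51012/5 ≈ -10202.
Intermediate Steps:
v = -2 (v = 2 - 1*4 = 2 - 4 = -2)
N(E) = 1/(2*E)
p = 44 (p = 12 + 32 = 44)
d = -204048 (d = 2*((-916 + 44)*(-169 + 286)) = 2*(-872*117) = 2*(-102024) = -204048)
d*N(v*(-5)) = -102024/((-2*(-5))) = -102024/10 = -204048*1/20 = -51012/5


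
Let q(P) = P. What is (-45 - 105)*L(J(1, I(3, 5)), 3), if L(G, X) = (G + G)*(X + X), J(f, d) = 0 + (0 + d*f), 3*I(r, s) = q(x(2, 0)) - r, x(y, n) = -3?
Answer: 3600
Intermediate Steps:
I(r, s) = -1 - r/3 (I(r, s) = (-3 - r)/3 = -1 - r/3)
J(f, d) = d*f (J(f, d) = 0 + d*f = d*f)
L(G, X) = 4*G*X (L(G, X) = (2*G)*(2*X) = 4*G*X)
(-45 - 105)*L(J(1, I(3, 5)), 3) = (-45 - 105)*(4*((-1 - 1/3*3)*1)*3) = -600*(-1 - 1)*1*3 = -600*(-2*1)*3 = -600*(-2)*3 = -150*(-24) = 3600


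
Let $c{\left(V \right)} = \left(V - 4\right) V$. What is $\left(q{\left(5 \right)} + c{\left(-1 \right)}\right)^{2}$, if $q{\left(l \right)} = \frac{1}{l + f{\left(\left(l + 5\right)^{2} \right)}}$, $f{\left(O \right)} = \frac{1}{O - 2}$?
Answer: $\frac{6517809}{241081} \approx 27.036$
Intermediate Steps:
$f{\left(O \right)} = \frac{1}{-2 + O}$
$q{\left(l \right)} = \frac{1}{l + \frac{1}{-2 + \left(5 + l\right)^{2}}}$ ($q{\left(l \right)} = \frac{1}{l + \frac{1}{-2 + \left(l + 5\right)^{2}}} = \frac{1}{l + \frac{1}{-2 + \left(5 + l\right)^{2}}}$)
$c{\left(V \right)} = V \left(-4 + V\right)$ ($c{\left(V \right)} = \left(-4 + V\right) V = V \left(-4 + V\right)$)
$\left(q{\left(5 \right)} + c{\left(-1 \right)}\right)^{2} = \left(\frac{-2 + \left(5 + 5\right)^{2}}{1 + 5 \left(-2 + \left(5 + 5\right)^{2}\right)} - \left(-4 - 1\right)\right)^{2} = \left(\frac{-2 + 10^{2}}{1 + 5 \left(-2 + 10^{2}\right)} - -5\right)^{2} = \left(\frac{-2 + 100}{1 + 5 \left(-2 + 100\right)} + 5\right)^{2} = \left(\frac{1}{1 + 5 \cdot 98} \cdot 98 + 5\right)^{2} = \left(\frac{1}{1 + 490} \cdot 98 + 5\right)^{2} = \left(\frac{1}{491} \cdot 98 + 5\right)^{2} = \left(\frac{98}{491} + 5\right)^{2} = \left(\frac{2553}{491}\right)^{2} = \frac{6517809}{241081}$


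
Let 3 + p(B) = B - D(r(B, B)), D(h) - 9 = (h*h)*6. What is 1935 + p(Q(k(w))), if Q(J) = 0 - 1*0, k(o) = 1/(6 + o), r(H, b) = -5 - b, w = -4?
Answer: 1773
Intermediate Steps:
D(h) = 9 + 6*h² (D(h) = 9 + (h*h)*6 = 9 + h²*6 = 9 + 6*h²)
Q(J) = 0 (Q(J) = 0 + 0 = 0)
p(B) = -12 + B - 6*(-5 - B)² (p(B) = -3 + (B - (9 + 6*(-5 - B)²)) = -3 + (B + (-9 - 6*(-5 - B)²)) = -3 + (-9 + B - 6*(-5 - B)²) = -12 + B - 6*(-5 - B)²)
1935 + p(Q(k(w))) = 1935 + (-12 + 0 - 6*(5 + 0)²) = 1935 + (-12 + 0 - 6*5²) = 1935 + (-12 + 0 - 6*25) = 1935 + (-12 + 0 - 150) = 1935 - 162 = 1773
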